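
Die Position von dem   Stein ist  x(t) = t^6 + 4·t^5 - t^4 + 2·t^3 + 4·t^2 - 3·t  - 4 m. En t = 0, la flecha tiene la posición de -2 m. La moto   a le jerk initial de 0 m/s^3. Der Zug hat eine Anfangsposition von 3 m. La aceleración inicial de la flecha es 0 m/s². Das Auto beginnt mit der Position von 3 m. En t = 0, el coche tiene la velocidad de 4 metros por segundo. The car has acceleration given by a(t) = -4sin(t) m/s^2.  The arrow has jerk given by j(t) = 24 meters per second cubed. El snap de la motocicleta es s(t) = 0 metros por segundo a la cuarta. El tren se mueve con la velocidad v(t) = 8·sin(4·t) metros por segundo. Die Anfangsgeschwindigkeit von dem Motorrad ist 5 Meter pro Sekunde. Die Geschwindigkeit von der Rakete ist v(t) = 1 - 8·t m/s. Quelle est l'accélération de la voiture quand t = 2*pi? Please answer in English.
Using a(t) = -4·sin(t) and substituting t = 2*pi, we find a = 0.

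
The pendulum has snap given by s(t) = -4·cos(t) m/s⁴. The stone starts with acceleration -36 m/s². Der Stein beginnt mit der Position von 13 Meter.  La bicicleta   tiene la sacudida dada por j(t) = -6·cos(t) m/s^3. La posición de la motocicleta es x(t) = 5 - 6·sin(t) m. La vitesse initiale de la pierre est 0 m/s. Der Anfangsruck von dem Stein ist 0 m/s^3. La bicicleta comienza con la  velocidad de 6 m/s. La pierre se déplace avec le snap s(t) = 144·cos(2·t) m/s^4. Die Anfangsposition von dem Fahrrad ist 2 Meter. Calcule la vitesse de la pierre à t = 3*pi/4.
Pour résoudre ceci, nous devons prendre 3 intégrales de notre équation du snap s(t) = 144·cos(2·t). En prenant ∫s(t)dt et en appliquant j(0) = 0, nous trouvons j(t) = 72·sin(2·t). En intégrant le jerk et en utilisant la condition initiale a(0) = -36, nous obtenons a(t) = -36·cos(2·t). En intégrant l'accélération et en utilisant la condition initiale v(0) = 0, nous obtenons v(t) = -18·sin(2·t). En utilisant v(t) = -18·sin(2·t) et en substituant t = 3*pi/4, nous trouvons v = 18.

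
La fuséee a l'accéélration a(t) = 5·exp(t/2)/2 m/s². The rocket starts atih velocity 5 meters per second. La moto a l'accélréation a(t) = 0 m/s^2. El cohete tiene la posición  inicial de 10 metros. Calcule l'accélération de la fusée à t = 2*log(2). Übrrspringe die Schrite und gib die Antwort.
L'accélération à t = 2*log(2) est a = 5.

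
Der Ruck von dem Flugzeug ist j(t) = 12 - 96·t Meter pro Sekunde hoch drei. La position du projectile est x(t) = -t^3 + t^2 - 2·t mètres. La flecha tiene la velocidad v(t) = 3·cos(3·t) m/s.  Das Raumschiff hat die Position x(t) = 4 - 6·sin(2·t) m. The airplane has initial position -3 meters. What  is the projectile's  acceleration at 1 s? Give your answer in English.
To solve this, we need to take 2 derivatives of our position equation x(t) = -t^3 + t^2 - 2·t. The derivative of position gives velocity: v(t) = -3·t^2 + 2·t - 2. Differentiating velocity, we get acceleration: a(t) = 2 - 6·t. Using a(t) = 2 - 6·t and substituting t = 1, we find a = -4.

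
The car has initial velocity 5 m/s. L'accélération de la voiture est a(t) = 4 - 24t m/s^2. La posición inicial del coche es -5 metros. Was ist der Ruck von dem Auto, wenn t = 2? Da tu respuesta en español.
Para resolver esto, necesitamos tomar 1 derivada de nuestra ecuación de la aceleración a(t) = 4 - 24·t. La derivada de la aceleración da la sacudida: j(t) = -24. Usando j(t) = -24 y sustituyendo t = 2, encontramos j = -24.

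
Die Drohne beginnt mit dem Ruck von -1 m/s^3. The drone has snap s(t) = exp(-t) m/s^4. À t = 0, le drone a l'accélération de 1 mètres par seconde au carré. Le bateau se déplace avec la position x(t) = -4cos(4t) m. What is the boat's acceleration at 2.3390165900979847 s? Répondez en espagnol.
Partiendo de la posición x(t) = -4·cos(4·t), tomamos 2 derivadas. Derivando la posición, obtenemos la velocidad: v(t) = 16·sin(4·t). Tomando d/dt de v(t), encontramos a(t) = 64·cos(4·t). Tenemos la aceleración a(t) = 64·cos(4·t). Sustituyendo t = 2.3390165900979847: a(2.3390165900979847) = -63.8489783431947.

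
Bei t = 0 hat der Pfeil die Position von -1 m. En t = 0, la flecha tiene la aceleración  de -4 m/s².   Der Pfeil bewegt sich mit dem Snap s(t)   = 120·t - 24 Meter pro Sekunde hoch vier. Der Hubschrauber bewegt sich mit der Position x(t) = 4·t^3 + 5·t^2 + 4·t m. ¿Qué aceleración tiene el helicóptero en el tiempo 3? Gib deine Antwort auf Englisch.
To solve this, we need to take 2 derivatives of our position equation x(t) = 4·t^3 + 5·t^2 + 4·t. The derivative of position gives velocity: v(t) = 12·t^2 + 10·t + 4. Differentiating velocity, we get acceleration: a(t) = 24·t + 10. Using a(t) = 24·t + 10 and substituting t = 3, we find a = 82.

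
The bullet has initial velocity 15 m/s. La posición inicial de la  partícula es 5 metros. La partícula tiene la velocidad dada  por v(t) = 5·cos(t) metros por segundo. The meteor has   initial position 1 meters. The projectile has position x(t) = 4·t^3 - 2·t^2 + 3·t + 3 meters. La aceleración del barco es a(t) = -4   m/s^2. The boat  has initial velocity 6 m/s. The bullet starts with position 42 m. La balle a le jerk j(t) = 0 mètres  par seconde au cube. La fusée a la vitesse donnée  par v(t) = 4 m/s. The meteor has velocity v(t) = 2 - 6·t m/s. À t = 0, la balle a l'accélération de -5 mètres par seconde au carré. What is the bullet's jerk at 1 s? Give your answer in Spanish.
Usando j(t) = 0 y sustituyendo t = 1, encontramos j = 0.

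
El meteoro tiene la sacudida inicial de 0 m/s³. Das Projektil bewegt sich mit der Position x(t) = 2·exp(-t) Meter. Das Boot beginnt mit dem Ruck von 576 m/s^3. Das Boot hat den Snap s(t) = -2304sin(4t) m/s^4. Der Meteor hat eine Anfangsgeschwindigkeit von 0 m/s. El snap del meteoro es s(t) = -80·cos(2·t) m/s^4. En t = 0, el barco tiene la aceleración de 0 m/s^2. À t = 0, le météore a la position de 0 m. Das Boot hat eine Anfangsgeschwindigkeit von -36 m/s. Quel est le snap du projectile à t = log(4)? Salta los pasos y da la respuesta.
La réponse est 1/2.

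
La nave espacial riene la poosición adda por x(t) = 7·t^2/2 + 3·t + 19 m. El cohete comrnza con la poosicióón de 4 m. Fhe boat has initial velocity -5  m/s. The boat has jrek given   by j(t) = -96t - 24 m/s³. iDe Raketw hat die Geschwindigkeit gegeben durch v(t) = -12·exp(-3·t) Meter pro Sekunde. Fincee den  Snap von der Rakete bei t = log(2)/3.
Wir müssen unsere Gleichung für die Geschwindigkeit v(t) = -12·exp(-3·t) 3-mal ableiten. Die Ableitung von der Geschwindigkeit ergibt die Beschleunigung: a(t) = 36·exp(-3·t). Mit d/dt von a(t) finden wir j(t) = -108·exp(-3·t). Mit d/dt von j(t) finden wir s(t) = 324·exp(-3·t). Aus der Gleichung für den Snap s(t) = 324·exp(-3·t), setzen wir t = log(2)/3 ein und erhalten s = 162.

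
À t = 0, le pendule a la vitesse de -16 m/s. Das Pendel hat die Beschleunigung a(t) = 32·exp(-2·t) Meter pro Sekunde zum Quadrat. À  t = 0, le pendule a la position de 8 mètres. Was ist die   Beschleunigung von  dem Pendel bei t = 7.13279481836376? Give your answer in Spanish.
Usando a(t) = 32·exp(-2·t) y sustituyendo t = 7.13279481836376, encontramos a = 0.0000204024873846326.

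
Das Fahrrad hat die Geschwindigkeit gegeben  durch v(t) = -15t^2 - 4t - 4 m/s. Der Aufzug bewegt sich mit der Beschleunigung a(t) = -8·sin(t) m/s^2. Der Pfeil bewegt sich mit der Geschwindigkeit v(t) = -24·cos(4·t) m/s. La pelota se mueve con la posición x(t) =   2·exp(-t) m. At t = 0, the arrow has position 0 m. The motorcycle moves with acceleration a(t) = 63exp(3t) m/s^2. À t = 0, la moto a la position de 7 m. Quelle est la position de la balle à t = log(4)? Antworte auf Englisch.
From the given position equation x(t) = 2·exp(-t), we substitute t = log(4) to get x = 1/2.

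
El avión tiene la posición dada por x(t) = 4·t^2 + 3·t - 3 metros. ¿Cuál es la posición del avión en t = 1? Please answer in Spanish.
Tenemos la posición x(t) = 4·t^2 + 3·t - 3. Sustituyendo t = 1: x(1) = 4.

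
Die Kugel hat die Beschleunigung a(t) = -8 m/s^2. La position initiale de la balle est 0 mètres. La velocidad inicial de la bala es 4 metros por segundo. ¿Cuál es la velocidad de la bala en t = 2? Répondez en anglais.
To solve this, we need to take 1 antiderivative of our acceleration equation a(t) = -8. Finding the integral of a(t) and using v(0) = 4: v(t) = 4 - 8·t. Using v(t) = 4 - 8·t and substituting t = 2, we find v = -12.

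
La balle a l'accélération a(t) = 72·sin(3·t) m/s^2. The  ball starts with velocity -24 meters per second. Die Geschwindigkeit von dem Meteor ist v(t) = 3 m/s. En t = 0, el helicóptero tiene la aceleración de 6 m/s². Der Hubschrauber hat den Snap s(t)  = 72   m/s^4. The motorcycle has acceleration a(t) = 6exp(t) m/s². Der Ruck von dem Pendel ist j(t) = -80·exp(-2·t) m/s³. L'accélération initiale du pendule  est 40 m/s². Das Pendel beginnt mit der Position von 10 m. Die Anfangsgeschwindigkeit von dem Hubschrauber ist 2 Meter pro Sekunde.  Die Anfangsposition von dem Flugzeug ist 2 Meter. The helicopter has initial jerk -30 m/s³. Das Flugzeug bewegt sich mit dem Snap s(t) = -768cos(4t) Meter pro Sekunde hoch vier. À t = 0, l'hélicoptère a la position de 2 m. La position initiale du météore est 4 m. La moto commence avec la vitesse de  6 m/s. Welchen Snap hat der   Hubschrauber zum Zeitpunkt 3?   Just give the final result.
Die Antwort ist 72.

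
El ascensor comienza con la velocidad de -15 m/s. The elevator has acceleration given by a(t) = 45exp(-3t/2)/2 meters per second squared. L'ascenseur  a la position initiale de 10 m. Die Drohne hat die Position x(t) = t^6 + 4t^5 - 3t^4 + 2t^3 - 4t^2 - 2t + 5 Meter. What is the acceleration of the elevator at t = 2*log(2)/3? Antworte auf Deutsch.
Mit a(t) = 45·exp(-3·t/2)/2 und Einsetzen von t = 2*log(2)/3, finden wir a = 45/4.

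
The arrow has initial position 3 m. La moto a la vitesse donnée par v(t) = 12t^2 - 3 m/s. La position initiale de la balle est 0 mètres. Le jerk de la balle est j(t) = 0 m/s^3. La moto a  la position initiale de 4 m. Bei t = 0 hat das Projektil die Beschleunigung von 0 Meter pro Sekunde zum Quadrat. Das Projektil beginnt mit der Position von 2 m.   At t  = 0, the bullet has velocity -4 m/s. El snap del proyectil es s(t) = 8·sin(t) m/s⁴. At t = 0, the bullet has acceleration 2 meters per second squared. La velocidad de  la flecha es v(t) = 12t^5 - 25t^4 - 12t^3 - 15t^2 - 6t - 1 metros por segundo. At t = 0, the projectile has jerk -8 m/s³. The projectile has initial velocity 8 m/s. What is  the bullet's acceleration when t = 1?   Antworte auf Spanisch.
Debemos encontrar la integral de nuestra ecuación de la sacudida j(t) = 0 1 vez. Integrando la sacudida y usando la condición inicial a(0) = 2, obtenemos a(t) = 2. Tenemos la aceleración a(t) = 2. Sustituyendo t = 1: a(1) = 2.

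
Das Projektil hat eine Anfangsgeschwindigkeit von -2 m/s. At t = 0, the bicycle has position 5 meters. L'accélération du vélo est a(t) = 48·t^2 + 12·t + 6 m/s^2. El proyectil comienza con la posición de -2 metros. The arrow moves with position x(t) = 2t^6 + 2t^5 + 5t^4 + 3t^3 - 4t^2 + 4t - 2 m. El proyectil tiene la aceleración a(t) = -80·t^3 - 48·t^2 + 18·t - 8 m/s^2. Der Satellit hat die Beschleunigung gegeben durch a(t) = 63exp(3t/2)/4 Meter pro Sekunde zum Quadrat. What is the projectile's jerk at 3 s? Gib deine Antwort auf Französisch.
Nous devons dériver notre équation de l'accélération a(t) = -80·t^3 - 48·t^2 + 18·t - 8 1 fois. En prenant d/dt de a(t), nous trouvons j(t) = -240·t^2 - 96·t + 18. Nous avons le jerk j(t) = -240·t^2 - 96·t + 18. En substituant t = 3: j(3) = -2430.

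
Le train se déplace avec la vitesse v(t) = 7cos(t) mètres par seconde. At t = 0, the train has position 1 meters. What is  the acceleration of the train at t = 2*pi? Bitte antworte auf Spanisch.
Debemos derivar nuestra ecuación de la velocidad v(t) = 7·cos(t) 1 vez. Tomando d/dt de v(t), encontramos a(t) = -7·sin(t). De la ecuación de la aceleración a(t) = -7·sin(t), sustituimos t = 2*pi para obtener a = 0.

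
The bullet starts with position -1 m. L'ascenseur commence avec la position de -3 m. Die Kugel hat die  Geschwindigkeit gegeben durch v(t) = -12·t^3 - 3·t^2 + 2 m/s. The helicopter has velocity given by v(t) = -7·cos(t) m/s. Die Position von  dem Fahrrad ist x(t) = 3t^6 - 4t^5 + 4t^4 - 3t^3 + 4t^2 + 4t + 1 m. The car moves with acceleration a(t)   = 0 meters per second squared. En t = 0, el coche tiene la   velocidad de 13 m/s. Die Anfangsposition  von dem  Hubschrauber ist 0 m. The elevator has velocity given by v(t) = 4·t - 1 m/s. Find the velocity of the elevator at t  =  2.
Using v(t) = 4·t - 1 and substituting t = 2, we find v = 7.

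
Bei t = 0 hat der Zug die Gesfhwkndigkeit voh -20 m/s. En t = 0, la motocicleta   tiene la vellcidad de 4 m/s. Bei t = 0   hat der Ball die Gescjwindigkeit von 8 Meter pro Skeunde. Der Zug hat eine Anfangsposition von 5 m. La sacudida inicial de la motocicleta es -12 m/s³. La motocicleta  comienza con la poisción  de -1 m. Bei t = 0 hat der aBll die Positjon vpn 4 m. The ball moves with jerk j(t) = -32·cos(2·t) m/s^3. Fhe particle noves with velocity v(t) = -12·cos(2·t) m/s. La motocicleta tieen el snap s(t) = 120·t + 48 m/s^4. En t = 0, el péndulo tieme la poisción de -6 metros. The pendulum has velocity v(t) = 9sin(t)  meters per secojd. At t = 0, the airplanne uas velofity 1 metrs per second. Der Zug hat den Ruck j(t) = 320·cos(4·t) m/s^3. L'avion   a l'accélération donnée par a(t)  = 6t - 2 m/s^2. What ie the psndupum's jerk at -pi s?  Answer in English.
Starting from velocity v(t) = 9·sin(t), we take 2 derivatives. Taking d/dt of v(t), we find a(t) = 9·cos(t). Taking d/dt of a(t), we find j(t) = -9·sin(t). We have jerk j(t) = -9·sin(t). Substituting t = -pi: j(-pi) = 0.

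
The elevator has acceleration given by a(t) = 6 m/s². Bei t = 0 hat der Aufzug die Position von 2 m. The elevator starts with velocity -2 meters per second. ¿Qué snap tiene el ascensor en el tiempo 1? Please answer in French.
En partant de l'accélération a(t) = 6, nous prenons 2 dérivées. La dérivée de l'accélération donne le jerk: j(t) = 0. En prenant d/dt de j(t), nous trouvons s(t) = 0. De l'équation du snap s(t) = 0, nous substituons t = 1 pour obtenir s = 0.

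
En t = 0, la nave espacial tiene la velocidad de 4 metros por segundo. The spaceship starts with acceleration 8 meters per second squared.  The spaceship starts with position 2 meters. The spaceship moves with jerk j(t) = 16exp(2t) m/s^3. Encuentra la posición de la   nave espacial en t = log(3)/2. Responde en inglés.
We need to integrate our jerk equation j(t) = 16·exp(2·t) 3 times. The integral of jerk, with a(0) = 8, gives acceleration: a(t) = 8·exp(2·t). The antiderivative of acceleration, with v(0) = 4, gives velocity: v(t) = 4·exp(2·t). Finding the antiderivative of v(t) and using x(0) = 2: x(t) = 2·exp(2·t). From the given position equation x(t) = 2·exp(2·t), we substitute t = log(3)/2 to get x = 6.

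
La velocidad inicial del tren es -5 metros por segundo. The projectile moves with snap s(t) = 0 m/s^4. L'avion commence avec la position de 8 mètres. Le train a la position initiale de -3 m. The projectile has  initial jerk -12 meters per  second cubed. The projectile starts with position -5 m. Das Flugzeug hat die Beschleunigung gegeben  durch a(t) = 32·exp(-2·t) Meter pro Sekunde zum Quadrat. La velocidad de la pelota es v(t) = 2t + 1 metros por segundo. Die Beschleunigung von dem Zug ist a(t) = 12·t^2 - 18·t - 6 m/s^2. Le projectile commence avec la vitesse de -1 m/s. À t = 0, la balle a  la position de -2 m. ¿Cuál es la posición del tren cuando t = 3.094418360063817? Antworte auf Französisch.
En partant de l'accélération a(t) = 12·t^2 - 18·t - 6, nous prenons 2 intégrales. La primitive de l'accélération est la vitesse. En utilisant v(0) = -5, nous obtenons v(t) = 4·t^3 - 9·t^2 - 6·t - 5. En intégrant la vitesse et en utilisant la condition initiale x(0) = -3, nous obtenons x(t) = t^4 - 3·t^3 - 3·t^2 - 5·t - 3. En utilisant x(t) = t^4 - 3·t^3 - 3·t^2 - 5·t - 3 et en substituant t = 3.094418360063817, nous trouvons x = -44.4007157345280.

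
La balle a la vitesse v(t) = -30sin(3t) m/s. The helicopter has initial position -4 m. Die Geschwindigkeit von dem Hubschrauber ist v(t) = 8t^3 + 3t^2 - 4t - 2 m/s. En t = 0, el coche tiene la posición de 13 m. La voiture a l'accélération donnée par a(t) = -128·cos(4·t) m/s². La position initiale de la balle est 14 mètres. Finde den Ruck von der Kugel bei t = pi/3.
Ausgehend von der Geschwindigkeit v(t) = -30·sin(3·t), nehmen wir 2 Ableitungen. Die Ableitung von der Geschwindigkeit ergibt die Beschleunigung: a(t) = -90·cos(3·t). Mit d/dt von a(t) finden wir j(t) = 270·sin(3·t). Wir haben den Ruck j(t) = 270·sin(3·t). Durch Einsetzen von t = pi/3: j(pi/3) = 0.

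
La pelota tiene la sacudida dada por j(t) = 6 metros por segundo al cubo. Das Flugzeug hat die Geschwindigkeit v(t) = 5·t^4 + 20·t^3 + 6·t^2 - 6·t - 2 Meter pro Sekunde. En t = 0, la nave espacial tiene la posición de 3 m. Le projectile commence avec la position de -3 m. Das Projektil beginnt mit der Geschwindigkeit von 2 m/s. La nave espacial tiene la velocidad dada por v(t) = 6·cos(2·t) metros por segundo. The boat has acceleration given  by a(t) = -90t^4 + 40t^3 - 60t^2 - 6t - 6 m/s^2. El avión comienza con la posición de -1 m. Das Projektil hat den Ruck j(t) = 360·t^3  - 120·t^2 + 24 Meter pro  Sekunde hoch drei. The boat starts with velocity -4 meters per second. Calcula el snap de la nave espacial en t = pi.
Debemos derivar nuestra ecuación de la velocidad v(t) = 6·cos(2·t) 3 veces. Tomando d/dt de v(t), encontramos a(t) = -12·sin(2·t). Derivando la aceleración, obtenemos la sacudida: j(t) = -24·cos(2·t). Derivando la sacudida, obtenemos el snap: s(t) = 48·sin(2·t). Tenemos el snap s(t) = 48·sin(2·t). Sustituyendo t = pi: s(pi) = 0.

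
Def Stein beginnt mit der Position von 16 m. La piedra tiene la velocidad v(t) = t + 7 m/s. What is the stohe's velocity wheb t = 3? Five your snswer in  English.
We have velocity v(t) = t + 7. Substituting t = 3: v(3) = 10.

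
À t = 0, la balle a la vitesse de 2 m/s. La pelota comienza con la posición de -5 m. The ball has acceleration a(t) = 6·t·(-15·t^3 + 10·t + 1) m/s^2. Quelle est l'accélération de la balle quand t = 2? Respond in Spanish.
De la ecuación de la aceleración a(t) = 6·t·(-15·t^3 + 10·t + 1), sustituimos t = 2 para obtener a = -1188.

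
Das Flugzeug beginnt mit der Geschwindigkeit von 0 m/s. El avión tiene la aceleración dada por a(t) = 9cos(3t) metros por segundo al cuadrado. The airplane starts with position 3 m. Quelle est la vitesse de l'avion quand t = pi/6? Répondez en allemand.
Ausgehend von der Beschleunigung a(t) = 9·cos(3·t), nehmen wir 1 Stammfunktion. Die Stammfunktion von der Beschleunigung ist die Geschwindigkeit. Mit v(0) = 0 erhalten wir v(t) = 3·sin(3·t). Aus der Gleichung für die Geschwindigkeit v(t) = 3·sin(3·t), setzen wir t = pi/6 ein und erhalten v = 3.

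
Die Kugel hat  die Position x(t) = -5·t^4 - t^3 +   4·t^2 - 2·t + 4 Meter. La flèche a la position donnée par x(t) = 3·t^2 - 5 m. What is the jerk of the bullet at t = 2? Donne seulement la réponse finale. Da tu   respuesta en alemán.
j(2) = -246.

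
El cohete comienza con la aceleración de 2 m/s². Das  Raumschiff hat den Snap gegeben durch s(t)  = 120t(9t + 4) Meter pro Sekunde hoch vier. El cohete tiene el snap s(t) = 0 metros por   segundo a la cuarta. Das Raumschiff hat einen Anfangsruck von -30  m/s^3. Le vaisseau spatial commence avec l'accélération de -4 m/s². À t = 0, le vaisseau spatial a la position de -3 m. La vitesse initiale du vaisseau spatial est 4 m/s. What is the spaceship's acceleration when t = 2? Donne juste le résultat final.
The acceleration at t = 2 is a = 2016.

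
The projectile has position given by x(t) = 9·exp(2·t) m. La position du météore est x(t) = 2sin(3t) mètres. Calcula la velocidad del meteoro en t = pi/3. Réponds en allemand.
Wir müssen unsere Gleichung für die Position x(t) = 2·sin(3·t) 1-mal ableiten. Durch Ableiten von der Position erhalten wir die Geschwindigkeit: v(t) = 6·cos(3·t). Wir haben die Geschwindigkeit v(t) = 6·cos(3·t). Durch Einsetzen von t = pi/3: v(pi/3) = -6.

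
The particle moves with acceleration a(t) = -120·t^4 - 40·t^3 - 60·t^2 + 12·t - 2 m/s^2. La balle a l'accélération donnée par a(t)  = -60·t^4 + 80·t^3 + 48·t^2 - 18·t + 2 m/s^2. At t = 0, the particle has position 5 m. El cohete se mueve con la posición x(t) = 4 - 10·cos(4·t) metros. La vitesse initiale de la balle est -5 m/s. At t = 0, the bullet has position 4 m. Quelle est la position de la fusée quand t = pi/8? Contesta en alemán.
Wir haben die Position x(t) = 4 - 10·cos(4·t). Durch Einsetzen von t = pi/8: x(pi/8) = 4.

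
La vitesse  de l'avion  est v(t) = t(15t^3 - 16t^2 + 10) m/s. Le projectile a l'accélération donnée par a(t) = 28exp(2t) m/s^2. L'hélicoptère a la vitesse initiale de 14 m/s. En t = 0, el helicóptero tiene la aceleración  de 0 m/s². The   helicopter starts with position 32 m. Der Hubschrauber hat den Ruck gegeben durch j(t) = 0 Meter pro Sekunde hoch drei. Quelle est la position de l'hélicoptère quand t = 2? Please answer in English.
Starting from jerk j(t) = 0, we take 3 integrals. Finding the antiderivative of j(t) and using a(0) = 0: a(t) = 0. Integrating acceleration and using the initial condition v(0) = 14, we get v(t) = 14. The antiderivative of velocity is position. Using x(0) = 32, we get x(t) = 14·t + 32. We have position x(t) = 14·t + 32. Substituting t = 2: x(2) = 60.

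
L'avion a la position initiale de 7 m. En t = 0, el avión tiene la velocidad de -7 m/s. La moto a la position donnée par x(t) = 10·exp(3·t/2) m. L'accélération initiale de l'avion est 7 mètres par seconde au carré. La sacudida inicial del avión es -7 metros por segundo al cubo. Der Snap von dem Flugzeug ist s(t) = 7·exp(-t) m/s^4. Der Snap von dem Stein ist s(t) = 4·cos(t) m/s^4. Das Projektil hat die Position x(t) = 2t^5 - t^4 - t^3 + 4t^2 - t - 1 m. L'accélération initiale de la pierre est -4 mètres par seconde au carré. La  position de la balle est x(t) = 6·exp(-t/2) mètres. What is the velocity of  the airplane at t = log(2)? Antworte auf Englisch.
To solve this, we need to take 3 antiderivatives of our snap equation s(t) = 7·exp(-t). The integral of snap is jerk. Using j(0) = -7, we get j(t) = -7·exp(-t). The antiderivative of jerk, with a(0) = 7, gives acceleration: a(t) = 7·exp(-t). The antiderivative of acceleration is velocity. Using v(0) = -7, we get v(t) = -7·exp(-t). From the given velocity equation v(t) = -7·exp(-t), we substitute t = log(2) to get v = -7/2.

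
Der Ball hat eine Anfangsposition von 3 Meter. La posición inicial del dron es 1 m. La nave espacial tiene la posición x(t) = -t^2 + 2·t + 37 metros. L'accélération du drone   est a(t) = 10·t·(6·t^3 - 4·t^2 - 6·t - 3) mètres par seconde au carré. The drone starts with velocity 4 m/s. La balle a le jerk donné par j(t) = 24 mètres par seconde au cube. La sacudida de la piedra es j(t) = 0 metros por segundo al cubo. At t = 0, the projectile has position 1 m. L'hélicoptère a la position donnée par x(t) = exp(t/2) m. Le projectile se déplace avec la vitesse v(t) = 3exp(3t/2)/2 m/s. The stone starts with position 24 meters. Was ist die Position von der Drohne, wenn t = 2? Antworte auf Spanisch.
Para resolver esto, necesitamos tomar 2 integrales de nuestra ecuación de la aceleración a(t) = 10·t·(6·t^3 - 4·t^2 - 6·t - 3). La antiderivada de la aceleración es la velocidad. Usando v(0) = 4, obtenemos v(t) = 12·t^5 - 10·t^4 - 20·t^3 - 15·t^2 + 4. La antiderivada de la velocidad es la posición. Usando x(0) = 1, obtenemos x(t) = 2·t^6 - 2·t^5 - 5·t^4 - 5·t^3 + 4·t + 1. Usando x(t) = 2·t^6 - 2·t^5 - 5·t^4 - 5·t^3 + 4·t + 1 y sustituyendo t = 2, encontramos x = -47.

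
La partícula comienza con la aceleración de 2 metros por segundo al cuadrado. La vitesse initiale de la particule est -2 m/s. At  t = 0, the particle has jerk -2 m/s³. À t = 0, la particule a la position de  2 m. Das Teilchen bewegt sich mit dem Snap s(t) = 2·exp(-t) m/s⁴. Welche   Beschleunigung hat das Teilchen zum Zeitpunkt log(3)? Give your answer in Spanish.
Para resolver esto, necesitamos tomar 2 antiderivadas de nuestra ecuación del snap s(t) = 2·exp(-t). La integral del snap es la sacudida. Usando j(0) = -2, obtenemos j(t) = -2·exp(-t). Integrando la sacudida y usando la condición inicial a(0) = 2, obtenemos a(t) = 2·exp(-t). Usando a(t) = 2·exp(-t) y sustituyendo t = log(3), encontramos a = 2/3.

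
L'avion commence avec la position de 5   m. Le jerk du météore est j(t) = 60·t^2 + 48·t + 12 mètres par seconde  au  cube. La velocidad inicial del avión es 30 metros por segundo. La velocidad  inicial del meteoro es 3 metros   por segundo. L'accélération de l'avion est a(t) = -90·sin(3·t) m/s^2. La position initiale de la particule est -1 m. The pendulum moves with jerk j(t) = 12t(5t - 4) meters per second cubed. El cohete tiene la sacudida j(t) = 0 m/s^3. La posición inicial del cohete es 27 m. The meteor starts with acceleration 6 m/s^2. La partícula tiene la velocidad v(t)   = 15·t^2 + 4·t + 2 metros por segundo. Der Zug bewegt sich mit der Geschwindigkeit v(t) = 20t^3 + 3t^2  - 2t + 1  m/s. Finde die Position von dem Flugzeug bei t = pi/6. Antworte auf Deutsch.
Wir müssen die Stammfunktion unserer Gleichung für die Beschleunigung a(t) = -90·sin(3·t) 2-mal finden. Durch Integration von der Beschleunigung und Verwendung der Anfangsbedingung v(0) = 30, erhalten wir v(t) = 30·cos(3·t). Mit ∫v(t)dt und Anwendung von x(0) = 5, finden wir x(t) = 10·sin(3·t) + 5. Wir haben die Position x(t) = 10·sin(3·t) + 5. Durch Einsetzen von t = pi/6: x(pi/6) = 15.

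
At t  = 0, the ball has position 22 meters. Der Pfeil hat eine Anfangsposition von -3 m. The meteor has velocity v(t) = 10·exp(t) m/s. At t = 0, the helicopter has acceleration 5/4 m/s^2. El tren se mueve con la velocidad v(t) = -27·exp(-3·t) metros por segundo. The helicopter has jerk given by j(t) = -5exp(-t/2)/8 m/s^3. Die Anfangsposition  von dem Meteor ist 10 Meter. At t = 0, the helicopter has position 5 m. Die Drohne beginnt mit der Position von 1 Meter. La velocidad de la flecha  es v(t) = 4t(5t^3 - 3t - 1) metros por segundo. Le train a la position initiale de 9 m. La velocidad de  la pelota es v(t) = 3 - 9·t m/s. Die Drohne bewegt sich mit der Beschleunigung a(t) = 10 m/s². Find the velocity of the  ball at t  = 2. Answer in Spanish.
Tenemos la velocidad v(t) = 3 - 9·t. Sustituyendo t = 2: v(2) = -15.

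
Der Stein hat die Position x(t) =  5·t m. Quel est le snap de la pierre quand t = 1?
Nous devons dériver notre équation de la position x(t) = 5·t 4 fois. En prenant d/dt de x(t), nous trouvons v(t) = 5. En dérivant la vitesse, nous obtenons l'accélération: a(t) = 0. En prenant d/dt de a(t), nous trouvons j(t) = 0. La dérivée du jerk donne le snap: s(t) = 0. De l'équation du snap s(t) = 0, nous substituons t = 1 pour obtenir s = 0.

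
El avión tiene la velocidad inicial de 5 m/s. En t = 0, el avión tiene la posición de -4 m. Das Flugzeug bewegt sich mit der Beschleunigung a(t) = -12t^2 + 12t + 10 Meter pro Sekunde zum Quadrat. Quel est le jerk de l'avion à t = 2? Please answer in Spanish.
Para resolver esto, necesitamos tomar 1 derivada de nuestra ecuación de la aceleración a(t) = -12·t^2 + 12·t + 10. Tomando d/dt de a(t), encontramos j(t) = 12 - 24·t. Usando j(t) = 12 - 24·t y sustituyendo t = 2, encontramos j = -36.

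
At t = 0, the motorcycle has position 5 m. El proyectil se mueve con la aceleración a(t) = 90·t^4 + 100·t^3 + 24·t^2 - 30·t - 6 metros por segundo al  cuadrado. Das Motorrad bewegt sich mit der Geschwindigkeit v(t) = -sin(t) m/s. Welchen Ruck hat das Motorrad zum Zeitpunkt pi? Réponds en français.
Nous devons dériver notre équation de la vitesse v(t) = -sin(t) 2 fois. La dérivée de la vitesse donne l'accélération: a(t) = -cos(t). En dérivant l'accélération, nous obtenons le jerk: j(t) = sin(t). Nous avons le jerk j(t) = sin(t). En substituant t = pi: j(pi) = 0.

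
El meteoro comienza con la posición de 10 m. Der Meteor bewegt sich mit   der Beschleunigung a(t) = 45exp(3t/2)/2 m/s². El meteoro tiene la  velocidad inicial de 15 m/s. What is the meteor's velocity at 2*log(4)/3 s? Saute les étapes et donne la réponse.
v(2*log(4)/3) = 60.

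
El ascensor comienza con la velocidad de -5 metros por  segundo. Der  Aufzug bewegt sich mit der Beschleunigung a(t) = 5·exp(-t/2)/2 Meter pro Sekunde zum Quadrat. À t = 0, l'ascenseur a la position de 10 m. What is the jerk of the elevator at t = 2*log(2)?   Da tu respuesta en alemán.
Um dies zu lösen, müssen wir 1 Ableitung unserer Gleichung für die Beschleunigung a(t) = 5·exp(-t/2)/2 nehmen. Durch Ableiten von der Beschleunigung erhalten wir den Ruck: j(t) = -5·exp(-t/2)/4. Aus der Gleichung für den Ruck j(t) = -5·exp(-t/2)/4, setzen wir t = 2*log(2) ein und erhalten j = -5/8.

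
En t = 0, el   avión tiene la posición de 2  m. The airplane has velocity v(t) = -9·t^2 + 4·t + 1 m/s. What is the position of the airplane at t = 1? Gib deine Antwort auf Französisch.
Nous devons intégrer notre équation de la vitesse v(t) = -9·t^2 + 4·t + 1 1 fois. En prenant ∫v(t)dt et en appliquant x(0) = 2, nous trouvons x(t) = -3·t^3 + 2·t^2 + t + 2. Nous avons la position x(t) = -3·t^3 + 2·t^2 + t + 2. En substituant t = 1: x(1) = 2.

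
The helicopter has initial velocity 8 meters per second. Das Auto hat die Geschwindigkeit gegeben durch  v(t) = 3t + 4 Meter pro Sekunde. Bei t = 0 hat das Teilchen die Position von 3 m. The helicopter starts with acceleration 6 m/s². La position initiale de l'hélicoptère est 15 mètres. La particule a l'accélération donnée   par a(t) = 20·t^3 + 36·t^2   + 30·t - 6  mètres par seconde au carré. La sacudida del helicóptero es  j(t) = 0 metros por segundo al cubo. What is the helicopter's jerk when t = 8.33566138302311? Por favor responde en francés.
Nous avons le jerk j(t) = 0. En substituant t = 8.33566138302311: j(8.33566138302311) = 0.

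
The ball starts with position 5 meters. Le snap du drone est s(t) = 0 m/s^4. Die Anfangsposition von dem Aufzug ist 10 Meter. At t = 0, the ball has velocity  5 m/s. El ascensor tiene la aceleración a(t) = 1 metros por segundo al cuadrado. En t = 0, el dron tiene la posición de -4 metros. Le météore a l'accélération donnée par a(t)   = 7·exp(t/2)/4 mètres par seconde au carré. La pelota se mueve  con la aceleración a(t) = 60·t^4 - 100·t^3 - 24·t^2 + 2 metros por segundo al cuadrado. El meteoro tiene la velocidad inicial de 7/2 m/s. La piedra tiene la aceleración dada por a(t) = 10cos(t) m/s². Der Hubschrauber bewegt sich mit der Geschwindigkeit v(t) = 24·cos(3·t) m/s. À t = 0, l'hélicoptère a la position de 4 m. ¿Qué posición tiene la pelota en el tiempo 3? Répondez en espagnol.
Debemos encontrar la antiderivada de nuestra ecuación de la aceleración a(t) = 60·t^4 - 100·t^3 - 24·t^2 + 2 2 veces. Integrando la aceleración y usando la condición inicial v(0) = 5, obtenemos v(t) = 12·t^5 - 25·t^4 - 8·t^3 + 2·t + 5. Tomando ∫v(t)dt y aplicando x(0) = 5, encontramos x(t) = 2·t^6 - 5·t^5 - 2·t^4 + t^2 + 5·t + 5. Usando x(t) = 2·t^6 - 5·t^5 - 2·t^4 + t^2 + 5·t + 5 y sustituyendo t = 3, encontramos x = 110.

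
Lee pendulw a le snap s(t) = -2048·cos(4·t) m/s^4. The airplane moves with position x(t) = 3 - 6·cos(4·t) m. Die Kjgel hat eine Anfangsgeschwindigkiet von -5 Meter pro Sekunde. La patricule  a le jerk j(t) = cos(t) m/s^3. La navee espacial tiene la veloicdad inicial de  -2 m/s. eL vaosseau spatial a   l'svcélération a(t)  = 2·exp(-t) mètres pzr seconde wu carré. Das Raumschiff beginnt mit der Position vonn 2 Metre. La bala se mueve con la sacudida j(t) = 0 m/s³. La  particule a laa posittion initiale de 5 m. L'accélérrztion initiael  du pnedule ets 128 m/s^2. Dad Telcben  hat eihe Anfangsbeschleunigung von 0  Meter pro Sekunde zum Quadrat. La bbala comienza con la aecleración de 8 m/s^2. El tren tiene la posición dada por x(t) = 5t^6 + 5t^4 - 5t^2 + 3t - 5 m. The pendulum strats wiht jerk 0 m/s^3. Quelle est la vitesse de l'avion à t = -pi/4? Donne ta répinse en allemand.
Ausgehend von der Position x(t) = 3 - 6·cos(4·t), nehmen wir 1 Ableitung. Die Ableitung von der Position ergibt die Geschwindigkeit: v(t) = 24·sin(4·t). Wir haben die Geschwindigkeit v(t) = 24·sin(4·t). Durch Einsetzen von t = -pi/4: v(-pi/4) = 0.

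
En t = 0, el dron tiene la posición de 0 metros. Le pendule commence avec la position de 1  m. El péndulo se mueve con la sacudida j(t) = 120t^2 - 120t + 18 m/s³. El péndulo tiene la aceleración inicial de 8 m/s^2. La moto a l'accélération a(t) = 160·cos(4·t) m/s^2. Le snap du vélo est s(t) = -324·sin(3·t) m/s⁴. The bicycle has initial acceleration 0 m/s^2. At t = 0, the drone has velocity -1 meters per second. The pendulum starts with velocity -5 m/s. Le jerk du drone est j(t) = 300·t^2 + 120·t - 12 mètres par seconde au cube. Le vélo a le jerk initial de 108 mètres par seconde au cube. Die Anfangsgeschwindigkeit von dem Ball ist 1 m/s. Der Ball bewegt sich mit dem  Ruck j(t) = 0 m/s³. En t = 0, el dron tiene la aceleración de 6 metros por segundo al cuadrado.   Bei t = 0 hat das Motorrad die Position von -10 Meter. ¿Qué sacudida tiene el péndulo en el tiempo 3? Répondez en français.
En utilisant j(t) = 120·t^2 - 120·t + 18 et en substituant t = 3, nous trouvons j = 738.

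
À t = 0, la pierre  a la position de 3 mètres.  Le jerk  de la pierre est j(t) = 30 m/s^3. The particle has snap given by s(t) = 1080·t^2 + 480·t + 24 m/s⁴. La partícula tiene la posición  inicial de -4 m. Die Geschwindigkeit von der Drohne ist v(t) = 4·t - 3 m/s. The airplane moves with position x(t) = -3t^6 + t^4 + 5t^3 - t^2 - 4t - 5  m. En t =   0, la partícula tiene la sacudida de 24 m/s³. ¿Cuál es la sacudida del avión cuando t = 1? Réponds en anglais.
Starting from position x(t) = -3·t^6 + t^4 + 5·t^3 - t^2 - 4·t - 5, we take 3 derivatives. The derivative of position gives velocity: v(t) = -18·t^5 + 4·t^3 + 15·t^2 - 2·t - 4. Differentiating velocity, we get acceleration: a(t) = -90·t^4 + 12·t^2 + 30·t - 2. The derivative of acceleration gives jerk: j(t) = -360·t^3 + 24·t + 30. From the given jerk equation j(t) = -360·t^3 + 24·t + 30, we substitute t = 1 to get j = -306.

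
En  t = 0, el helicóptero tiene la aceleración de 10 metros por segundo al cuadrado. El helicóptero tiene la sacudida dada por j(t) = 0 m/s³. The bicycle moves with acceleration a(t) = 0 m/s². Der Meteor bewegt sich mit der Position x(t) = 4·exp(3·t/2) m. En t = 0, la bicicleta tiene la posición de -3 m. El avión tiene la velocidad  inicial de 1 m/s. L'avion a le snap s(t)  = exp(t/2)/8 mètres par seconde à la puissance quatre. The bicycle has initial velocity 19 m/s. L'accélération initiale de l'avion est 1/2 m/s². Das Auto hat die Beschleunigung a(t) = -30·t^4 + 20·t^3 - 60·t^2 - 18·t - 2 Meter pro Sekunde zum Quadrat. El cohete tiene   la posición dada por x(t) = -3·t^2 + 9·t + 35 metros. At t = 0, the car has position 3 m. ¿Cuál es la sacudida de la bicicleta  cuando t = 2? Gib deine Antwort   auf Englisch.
We must differentiate our acceleration equation a(t) = 0 1 time. The derivative of acceleration gives jerk: j(t) = 0. From the given jerk equation j(t) = 0, we substitute t = 2 to get j = 0.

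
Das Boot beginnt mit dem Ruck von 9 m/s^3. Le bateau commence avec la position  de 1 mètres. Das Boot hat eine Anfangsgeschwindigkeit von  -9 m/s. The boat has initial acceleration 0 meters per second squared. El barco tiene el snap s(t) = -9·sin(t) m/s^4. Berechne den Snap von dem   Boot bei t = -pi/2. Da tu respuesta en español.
Tenemos el snap s(t) = -9·sin(t). Sustituyendo t = -pi/2: s(-pi/2) = 9.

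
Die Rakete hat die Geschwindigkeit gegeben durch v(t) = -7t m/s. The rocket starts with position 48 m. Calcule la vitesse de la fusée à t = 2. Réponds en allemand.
Mit v(t) = -7·t und Einsetzen von t = 2, finden wir v = -14.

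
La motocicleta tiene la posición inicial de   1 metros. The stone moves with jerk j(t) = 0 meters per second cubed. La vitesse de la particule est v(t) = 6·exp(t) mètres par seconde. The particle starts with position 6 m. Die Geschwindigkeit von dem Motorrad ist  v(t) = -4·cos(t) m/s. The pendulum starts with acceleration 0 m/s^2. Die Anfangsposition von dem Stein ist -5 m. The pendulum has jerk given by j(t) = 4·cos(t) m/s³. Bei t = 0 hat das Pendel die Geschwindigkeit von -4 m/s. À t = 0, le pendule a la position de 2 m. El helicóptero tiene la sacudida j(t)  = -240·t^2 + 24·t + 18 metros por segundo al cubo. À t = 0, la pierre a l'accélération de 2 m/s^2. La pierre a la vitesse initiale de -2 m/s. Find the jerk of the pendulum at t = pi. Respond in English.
We have jerk j(t) = 4·cos(t). Substituting t = pi: j(pi) = -4.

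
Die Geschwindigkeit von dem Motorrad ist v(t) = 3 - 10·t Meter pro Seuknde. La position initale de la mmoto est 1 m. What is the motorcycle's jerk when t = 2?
Starting from velocity v(t) = 3 - 10·t, we take 2 derivatives. The derivative of velocity gives acceleration: a(t) = -10. Taking d/dt of a(t), we find j(t) = 0. From the given jerk equation j(t) = 0, we substitute t = 2 to get j = 0.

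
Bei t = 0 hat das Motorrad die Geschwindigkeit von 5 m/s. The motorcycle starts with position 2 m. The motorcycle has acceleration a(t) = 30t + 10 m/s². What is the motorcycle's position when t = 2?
To solve this, we need to take 2 antiderivatives of our acceleration equation a(t) = 30·t + 10. The integral of acceleration is velocity. Using v(0) = 5, we get v(t) = 15·t^2 + 10·t + 5. The antiderivative of velocity, with x(0) = 2, gives position: x(t) = 5·t^3 + 5·t^2 + 5·t + 2. We have position x(t) = 5·t^3 + 5·t^2 + 5·t + 2. Substituting t = 2: x(2) = 72.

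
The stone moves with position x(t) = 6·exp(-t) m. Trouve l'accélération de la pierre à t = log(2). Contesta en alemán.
Um dies zu lösen, müssen wir 2 Ableitungen unserer Gleichung für die Position x(t) = 6·exp(-t) nehmen. Die Ableitung von der Position ergibt die Geschwindigkeit: v(t) = -6·exp(-t). Durch Ableiten von der Geschwindigkeit erhalten wir die Beschleunigung: a(t) = 6·exp(-t). Aus der Gleichung für die Beschleunigung a(t) = 6·exp(-t), setzen wir t = log(2) ein und erhalten a = 3.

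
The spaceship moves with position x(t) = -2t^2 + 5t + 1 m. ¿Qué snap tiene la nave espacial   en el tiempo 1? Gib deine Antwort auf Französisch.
En partant de la position x(t) = -2·t^2 + 5·t + 1, nous prenons 4 dérivées. En prenant d/dt de x(t), nous trouvons v(t) = 5 - 4·t. En dérivant la vitesse, nous obtenons l'accélération: a(t) = -4. La dérivée de l'accélération donne le jerk: j(t) = 0. La dérivée du jerk donne le snap: s(t) = 0. De l'équation du snap s(t) = 0, nous substituons t = 1 pour obtenir s = 0.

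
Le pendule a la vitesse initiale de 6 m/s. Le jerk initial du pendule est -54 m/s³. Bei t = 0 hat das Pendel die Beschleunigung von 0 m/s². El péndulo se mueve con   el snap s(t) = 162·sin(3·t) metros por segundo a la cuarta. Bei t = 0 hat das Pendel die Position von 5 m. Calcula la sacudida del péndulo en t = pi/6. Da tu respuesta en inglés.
We must find the antiderivative of our snap equation s(t) = 162·sin(3·t) 1 time. Integrating snap and using the initial condition j(0) = -54, we get j(t) = -54·cos(3·t). From the given jerk equation j(t) = -54·cos(3·t), we substitute t = pi/6 to get j = 0.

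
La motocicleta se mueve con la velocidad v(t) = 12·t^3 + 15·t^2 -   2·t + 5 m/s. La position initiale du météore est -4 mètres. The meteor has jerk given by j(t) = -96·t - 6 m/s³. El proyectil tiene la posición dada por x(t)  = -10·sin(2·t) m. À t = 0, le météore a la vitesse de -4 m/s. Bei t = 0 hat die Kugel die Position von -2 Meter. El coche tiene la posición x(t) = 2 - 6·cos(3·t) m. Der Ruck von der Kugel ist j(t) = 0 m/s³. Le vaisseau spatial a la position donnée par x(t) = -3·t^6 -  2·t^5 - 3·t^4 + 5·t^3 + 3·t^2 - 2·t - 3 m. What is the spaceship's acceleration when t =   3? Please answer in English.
To solve this, we need to take 2 derivatives of our position equation x(t) = -3·t^6 - 2·t^5 - 3·t^4 + 5·t^3 + 3·t^2 - 2·t - 3. Differentiating position, we get velocity: v(t) = -18·t^5 - 10·t^4 - 12·t^3 + 15·t^2 + 6·t - 2. The derivative of velocity gives acceleration: a(t) = -90·t^4 - 40·t^3 - 36·t^2 + 30·t + 6. From the given acceleration equation a(t) = -90·t^4 - 40·t^3 - 36·t^2 + 30·t + 6, we substitute t = 3 to get a = -8598.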